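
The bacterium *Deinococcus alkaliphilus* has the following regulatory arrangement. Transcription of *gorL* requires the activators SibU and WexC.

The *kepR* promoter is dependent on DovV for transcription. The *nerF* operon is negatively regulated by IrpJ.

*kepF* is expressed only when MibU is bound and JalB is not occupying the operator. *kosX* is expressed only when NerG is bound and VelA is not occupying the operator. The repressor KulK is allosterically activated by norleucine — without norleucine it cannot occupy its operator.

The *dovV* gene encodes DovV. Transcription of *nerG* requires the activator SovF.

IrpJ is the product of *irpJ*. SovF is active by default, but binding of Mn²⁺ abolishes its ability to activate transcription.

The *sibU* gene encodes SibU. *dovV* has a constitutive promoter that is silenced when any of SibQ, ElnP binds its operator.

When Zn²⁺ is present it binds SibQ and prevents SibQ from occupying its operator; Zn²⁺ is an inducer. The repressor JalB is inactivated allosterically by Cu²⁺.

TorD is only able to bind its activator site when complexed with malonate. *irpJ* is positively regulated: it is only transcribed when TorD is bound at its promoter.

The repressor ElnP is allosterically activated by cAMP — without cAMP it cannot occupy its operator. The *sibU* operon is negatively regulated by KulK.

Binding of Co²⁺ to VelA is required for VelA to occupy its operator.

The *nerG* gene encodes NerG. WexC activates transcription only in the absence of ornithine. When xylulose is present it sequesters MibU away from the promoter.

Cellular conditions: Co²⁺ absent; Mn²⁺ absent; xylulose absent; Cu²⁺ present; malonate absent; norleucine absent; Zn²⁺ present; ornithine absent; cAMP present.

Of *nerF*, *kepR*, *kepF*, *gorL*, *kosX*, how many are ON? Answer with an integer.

Malonate is absent, so TorD is inactive.
Required activator TorD is absent, so *irpJ* is not transcribed.
So IrpJ is not produced.
With no repressor bound, *nerF* is transcribed.
→ *nerF* is ON.
Zn²⁺ is present, so SibQ is inactive.
cAMP is present, so ElnP is active.
With repressor ElnP bound, *dovV* is not transcribed.
So DovV is not produced.
Required activator DovV is absent, so *kepR* is not transcribed.
→ *kepR* is OFF.
Xylulose is absent, so MibU is active.
Cu²⁺ is present, so JalB is inactive.
No repressor is bound and MibU is active, so *kepF* is transcribed.
→ *kepF* is ON.
Norleucine is absent, so KulK is inactive.
With no repressor bound, *sibU* is transcribed.
So SibU is produced and active.
Ornithine is absent, so WexC is active.
No repressor is bound and SibU and WexC are active, so *gorL* is transcribed.
→ *gorL* is ON.
Mn²⁺ is absent, so SovF is active.
No repressor is bound and SovF is active, so *nerG* is transcribed.
So NerG is produced and active.
Co²⁺ is absent, so VelA is inactive.
No repressor is bound and NerG is active, so *kosX* is transcribed.
→ *kosX* is ON.
4 of the 5 genes are transcribed.

4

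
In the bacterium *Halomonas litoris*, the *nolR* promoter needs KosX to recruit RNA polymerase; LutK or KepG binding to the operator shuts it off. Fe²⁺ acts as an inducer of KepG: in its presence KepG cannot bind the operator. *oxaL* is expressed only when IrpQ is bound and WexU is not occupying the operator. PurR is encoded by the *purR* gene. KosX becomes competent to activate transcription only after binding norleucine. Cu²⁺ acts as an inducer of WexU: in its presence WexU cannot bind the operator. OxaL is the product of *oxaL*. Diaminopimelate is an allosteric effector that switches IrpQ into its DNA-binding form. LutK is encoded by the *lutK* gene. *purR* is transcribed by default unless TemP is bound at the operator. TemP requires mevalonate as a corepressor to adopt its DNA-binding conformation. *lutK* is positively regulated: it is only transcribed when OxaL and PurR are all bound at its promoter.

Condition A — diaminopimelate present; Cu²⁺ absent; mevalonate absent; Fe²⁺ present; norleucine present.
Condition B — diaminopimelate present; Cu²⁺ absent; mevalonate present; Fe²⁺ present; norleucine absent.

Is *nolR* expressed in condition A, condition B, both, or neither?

Condition A:
Diaminopimelate is present, so IrpQ is active.
Cu²⁺ is absent, so WexU is active.
With repressor WexU bound, *oxaL* is not transcribed.
So OxaL is not produced.
Mevalonate is absent, so TemP is inactive.
With no repressor bound, *purR* is transcribed.
So PurR is produced and active.
Required activator OxaL is absent, so *lutK* is not transcribed.
So LutK is not produced.
Fe²⁺ is present, so KepG is inactive.
Norleucine is present, so KosX is active.
No repressor is bound and KosX is active, so *nolR* is transcribed.
→ *nolR* is ON in A.
Condition B:
Diaminopimelate is present, so IrpQ is active.
Cu²⁺ is absent, so WexU is active.
With repressor WexU bound, *oxaL* is not transcribed.
So OxaL is not produced.
Mevalonate is present, so TemP is active.
With repressor TemP bound, *purR* is not transcribed.
So PurR is not produced.
Required activator OxaL is absent, so *lutK* is not transcribed.
So LutK is not produced.
Fe²⁺ is present, so KepG is inactive.
Norleucine is absent, so KosX is inactive.
Required activator KosX is absent, so *nolR* is not transcribed.
→ *nolR* is OFF in B.

A only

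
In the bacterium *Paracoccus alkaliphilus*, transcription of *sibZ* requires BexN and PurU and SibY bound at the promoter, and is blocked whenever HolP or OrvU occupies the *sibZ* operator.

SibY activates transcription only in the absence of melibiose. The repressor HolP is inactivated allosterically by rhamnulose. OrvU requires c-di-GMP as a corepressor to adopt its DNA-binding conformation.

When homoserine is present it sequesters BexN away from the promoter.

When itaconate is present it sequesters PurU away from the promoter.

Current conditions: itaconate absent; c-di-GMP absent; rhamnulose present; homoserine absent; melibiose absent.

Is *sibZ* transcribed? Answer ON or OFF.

Rhamnulose is present, so HolP is inactive.
Homoserine is absent, so BexN is active.
c-di-GMP is absent, so OrvU is inactive.
Itaconate is absent, so PurU is active.
Melibiose is absent, so SibY is active.
No repressor is bound and BexN and PurU and SibY are active, so *sibZ* is transcribed.

ON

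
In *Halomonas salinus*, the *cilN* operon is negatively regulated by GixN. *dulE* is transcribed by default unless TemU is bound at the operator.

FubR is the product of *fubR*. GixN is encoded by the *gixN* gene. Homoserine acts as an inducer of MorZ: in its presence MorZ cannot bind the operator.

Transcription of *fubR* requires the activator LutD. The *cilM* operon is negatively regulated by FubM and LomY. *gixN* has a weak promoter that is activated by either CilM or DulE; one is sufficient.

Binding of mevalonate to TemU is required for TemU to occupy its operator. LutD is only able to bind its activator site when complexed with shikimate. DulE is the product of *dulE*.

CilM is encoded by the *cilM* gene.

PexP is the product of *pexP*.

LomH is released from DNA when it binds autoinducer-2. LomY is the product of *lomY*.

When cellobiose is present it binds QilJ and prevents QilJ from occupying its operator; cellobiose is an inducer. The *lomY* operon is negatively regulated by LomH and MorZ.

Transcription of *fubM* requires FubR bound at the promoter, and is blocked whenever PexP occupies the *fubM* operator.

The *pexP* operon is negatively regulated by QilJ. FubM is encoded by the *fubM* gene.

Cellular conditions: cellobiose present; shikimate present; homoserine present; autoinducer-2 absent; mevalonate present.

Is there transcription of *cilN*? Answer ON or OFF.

OFF

Cellobiose is present, so QilJ is inactive.
With no repressor bound, *pexP* is transcribed.
So PexP is produced and active.
Shikimate is present, so LutD is active.
No repressor is bound and LutD is active, so *fubR* is transcribed.
So FubR is produced and active.
With repressor PexP bound, *fubM* is not transcribed.
So FubM is not produced.
Autoinducer-2 is absent, so LomH is active.
Homoserine is present, so MorZ is inactive.
With repressor LomH bound, *lomY* is not transcribed.
So LomY is not produced.
With no repressor bound, *cilM* is transcribed.
So CilM is produced and active.
Mevalonate is present, so TemU is active.
With repressor TemU bound, *dulE* is not transcribed.
So DulE is not produced.
Activator CilM is present, so *gixN* is transcribed.
So GixN is produced and active.
With repressor GixN bound, *cilN* is not transcribed.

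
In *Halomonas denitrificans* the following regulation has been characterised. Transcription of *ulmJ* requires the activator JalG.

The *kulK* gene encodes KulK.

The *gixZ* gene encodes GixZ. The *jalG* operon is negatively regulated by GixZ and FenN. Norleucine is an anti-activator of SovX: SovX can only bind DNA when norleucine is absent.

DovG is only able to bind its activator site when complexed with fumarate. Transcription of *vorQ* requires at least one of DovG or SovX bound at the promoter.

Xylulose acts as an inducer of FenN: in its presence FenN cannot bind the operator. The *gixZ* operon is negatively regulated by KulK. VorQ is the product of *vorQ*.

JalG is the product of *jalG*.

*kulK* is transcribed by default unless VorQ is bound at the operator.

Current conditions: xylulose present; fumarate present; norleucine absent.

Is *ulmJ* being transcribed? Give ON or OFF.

Fumarate is present, so DovG is active.
Norleucine is absent, so SovX is active.
Activator DovG is present, so *vorQ* is transcribed.
So VorQ is produced and active.
With repressor VorQ bound, *kulK* is not transcribed.
So KulK is not produced.
With no repressor bound, *gixZ* is transcribed.
So GixZ is produced and active.
Xylulose is present, so FenN is inactive.
With repressor GixZ bound, *jalG* is not transcribed.
So JalG is not produced.
Required activator JalG is absent, so *ulmJ* is not transcribed.

OFF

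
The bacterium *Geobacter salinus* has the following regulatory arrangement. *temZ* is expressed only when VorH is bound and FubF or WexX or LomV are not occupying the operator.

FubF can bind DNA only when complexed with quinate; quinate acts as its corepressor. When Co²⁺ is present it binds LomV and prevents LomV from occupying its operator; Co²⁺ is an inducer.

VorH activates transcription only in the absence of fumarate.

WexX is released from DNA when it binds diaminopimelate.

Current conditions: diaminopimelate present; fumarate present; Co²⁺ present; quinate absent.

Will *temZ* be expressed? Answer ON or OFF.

OFF

Quinate is absent, so FubF is inactive.
Diaminopimelate is present, so WexX is inactive.
Co²⁺ is present, so LomV is inactive.
Fumarate is present, so VorH is inactive.
Required activator VorH is absent, so *temZ* is not transcribed.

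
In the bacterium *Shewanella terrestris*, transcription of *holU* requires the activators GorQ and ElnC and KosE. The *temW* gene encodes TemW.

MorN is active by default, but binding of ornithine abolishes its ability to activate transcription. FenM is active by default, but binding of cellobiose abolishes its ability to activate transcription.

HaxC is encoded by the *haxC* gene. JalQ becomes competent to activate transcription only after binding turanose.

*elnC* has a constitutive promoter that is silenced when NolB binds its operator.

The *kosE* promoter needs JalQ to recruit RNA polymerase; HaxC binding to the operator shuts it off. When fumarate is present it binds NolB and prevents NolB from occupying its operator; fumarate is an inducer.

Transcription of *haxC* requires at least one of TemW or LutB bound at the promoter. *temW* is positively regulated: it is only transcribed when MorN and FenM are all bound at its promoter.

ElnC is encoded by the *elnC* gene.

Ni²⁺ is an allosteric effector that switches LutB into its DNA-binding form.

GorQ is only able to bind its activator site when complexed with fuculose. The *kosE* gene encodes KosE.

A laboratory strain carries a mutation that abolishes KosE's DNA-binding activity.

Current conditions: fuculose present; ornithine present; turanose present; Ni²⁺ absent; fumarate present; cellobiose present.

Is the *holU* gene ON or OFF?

OFF

Fuculose is present, so GorQ is active.
Fumarate is present, so NolB is inactive.
With no repressor bound, *elnC* is transcribed.
So ElnC is produced and active.
KosE is non-functional in this strain, so it has no effect.
Required activator KosE is absent, so *holU* is not transcribed.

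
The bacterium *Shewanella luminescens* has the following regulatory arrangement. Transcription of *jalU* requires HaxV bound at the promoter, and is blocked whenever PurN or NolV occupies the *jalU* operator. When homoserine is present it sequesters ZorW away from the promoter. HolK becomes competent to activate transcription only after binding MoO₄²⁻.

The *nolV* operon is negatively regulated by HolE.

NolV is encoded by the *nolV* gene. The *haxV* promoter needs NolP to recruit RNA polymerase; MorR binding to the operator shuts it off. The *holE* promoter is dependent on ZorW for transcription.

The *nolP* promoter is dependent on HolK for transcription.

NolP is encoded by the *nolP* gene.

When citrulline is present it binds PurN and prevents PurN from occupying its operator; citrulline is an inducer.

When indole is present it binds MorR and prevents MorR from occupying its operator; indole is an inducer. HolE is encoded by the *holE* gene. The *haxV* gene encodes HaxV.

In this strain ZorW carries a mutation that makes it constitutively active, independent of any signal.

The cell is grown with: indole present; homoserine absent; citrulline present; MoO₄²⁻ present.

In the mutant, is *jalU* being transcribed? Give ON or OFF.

Citrulline is present, so PurN is inactive.
Indole is present, so MorR is inactive.
MoO₄²⁻ is present, so HolK is active.
No repressor is bound and HolK is active, so *nolP* is transcribed.
So NolP is produced and active.
No repressor is bound and NolP is active, so *haxV* is transcribed.
So HaxV is produced and active.
ZorW is constitutively active in this strain.
No repressor is bound and ZorW is active, so *holE* is transcribed.
So HolE is produced and active.
With repressor HolE bound, *nolV* is not transcribed.
So NolV is not produced.
No repressor is bound and HaxV is active, so *jalU* is transcribed.

ON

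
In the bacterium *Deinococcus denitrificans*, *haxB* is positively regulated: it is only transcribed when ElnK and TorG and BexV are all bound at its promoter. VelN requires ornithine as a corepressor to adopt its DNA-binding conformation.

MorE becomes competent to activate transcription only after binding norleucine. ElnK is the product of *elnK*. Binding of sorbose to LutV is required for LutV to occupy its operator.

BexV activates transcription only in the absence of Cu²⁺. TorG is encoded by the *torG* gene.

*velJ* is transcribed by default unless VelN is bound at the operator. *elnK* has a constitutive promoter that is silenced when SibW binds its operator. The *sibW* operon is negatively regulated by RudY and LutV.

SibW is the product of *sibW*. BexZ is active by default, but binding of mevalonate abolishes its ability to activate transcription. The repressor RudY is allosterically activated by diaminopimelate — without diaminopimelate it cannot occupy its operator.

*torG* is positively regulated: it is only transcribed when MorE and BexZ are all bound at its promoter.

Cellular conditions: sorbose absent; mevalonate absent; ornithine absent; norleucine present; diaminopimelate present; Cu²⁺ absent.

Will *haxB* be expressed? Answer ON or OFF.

ON

Diaminopimelate is present, so RudY is active.
Sorbose is absent, so LutV is inactive.
With repressor RudY bound, *sibW* is not transcribed.
So SibW is not produced.
With no repressor bound, *elnK* is transcribed.
So ElnK is produced and active.
Norleucine is present, so MorE is active.
Mevalonate is absent, so BexZ is active.
No repressor is bound and MorE and BexZ are active, so *torG* is transcribed.
So TorG is produced and active.
Cu²⁺ is absent, so BexV is active.
No repressor is bound and ElnK and TorG and BexV are active, so *haxB* is transcribed.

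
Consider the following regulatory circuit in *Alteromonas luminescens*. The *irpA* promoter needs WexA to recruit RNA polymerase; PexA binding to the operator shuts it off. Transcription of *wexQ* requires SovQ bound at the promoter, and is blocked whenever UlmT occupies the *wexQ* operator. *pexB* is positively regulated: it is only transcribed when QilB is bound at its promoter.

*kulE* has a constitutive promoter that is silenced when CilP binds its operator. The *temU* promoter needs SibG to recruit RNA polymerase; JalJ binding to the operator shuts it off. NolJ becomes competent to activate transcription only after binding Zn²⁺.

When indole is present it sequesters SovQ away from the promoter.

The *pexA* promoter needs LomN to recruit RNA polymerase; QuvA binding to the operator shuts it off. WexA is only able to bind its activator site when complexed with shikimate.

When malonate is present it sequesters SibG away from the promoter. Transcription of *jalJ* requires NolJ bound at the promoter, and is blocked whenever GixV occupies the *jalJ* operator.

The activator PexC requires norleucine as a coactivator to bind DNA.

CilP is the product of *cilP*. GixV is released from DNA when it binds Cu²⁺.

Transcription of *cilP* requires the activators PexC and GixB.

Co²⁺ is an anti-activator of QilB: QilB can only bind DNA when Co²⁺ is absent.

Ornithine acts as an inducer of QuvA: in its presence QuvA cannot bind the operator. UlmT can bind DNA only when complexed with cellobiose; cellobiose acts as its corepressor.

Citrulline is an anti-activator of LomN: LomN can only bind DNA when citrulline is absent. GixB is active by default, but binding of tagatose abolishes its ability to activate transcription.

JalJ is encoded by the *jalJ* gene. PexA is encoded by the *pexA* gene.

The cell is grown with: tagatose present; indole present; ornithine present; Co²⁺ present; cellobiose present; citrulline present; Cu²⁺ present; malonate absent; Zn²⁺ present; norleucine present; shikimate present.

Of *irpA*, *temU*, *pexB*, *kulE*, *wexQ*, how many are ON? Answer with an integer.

2

Ornithine is present, so QuvA is inactive.
Citrulline is present, so LomN is inactive.
Required activator LomN is absent, so *pexA* is not transcribed.
So PexA is not produced.
Shikimate is present, so WexA is active.
No repressor is bound and WexA is active, so *irpA* is transcribed.
→ *irpA* is ON.
Zn²⁺ is present, so NolJ is active.
Cu²⁺ is present, so GixV is inactive.
No repressor is bound and NolJ is active, so *jalJ* is transcribed.
So JalJ is produced and active.
Malonate is absent, so SibG is active.
With repressor JalJ bound, *temU* is not transcribed.
→ *temU* is OFF.
Co²⁺ is present, so QilB is inactive.
Required activator QilB is absent, so *pexB* is not transcribed.
→ *pexB* is OFF.
Norleucine is present, so PexC is active.
Tagatose is present, so GixB is inactive.
Required activator GixB is absent, so *cilP* is not transcribed.
So CilP is not produced.
With no repressor bound, *kulE* is transcribed.
→ *kulE* is ON.
Cellobiose is present, so UlmT is active.
Indole is present, so SovQ is inactive.
With repressor UlmT bound, *wexQ* is not transcribed.
→ *wexQ* is OFF.
2 of the 5 genes are transcribed.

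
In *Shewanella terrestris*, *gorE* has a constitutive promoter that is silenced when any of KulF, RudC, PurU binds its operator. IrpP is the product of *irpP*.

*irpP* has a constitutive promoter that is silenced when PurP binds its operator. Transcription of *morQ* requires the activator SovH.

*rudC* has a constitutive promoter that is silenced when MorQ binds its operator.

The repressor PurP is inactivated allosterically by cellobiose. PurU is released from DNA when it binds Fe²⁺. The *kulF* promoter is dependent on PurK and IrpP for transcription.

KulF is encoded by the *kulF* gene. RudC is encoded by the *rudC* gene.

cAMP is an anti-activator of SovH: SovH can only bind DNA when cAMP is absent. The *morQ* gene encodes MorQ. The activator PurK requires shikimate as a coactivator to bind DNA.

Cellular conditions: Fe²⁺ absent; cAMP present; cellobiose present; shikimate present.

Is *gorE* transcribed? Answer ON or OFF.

Shikimate is present, so PurK is active.
Cellobiose is present, so PurP is inactive.
With no repressor bound, *irpP* is transcribed.
So IrpP is produced and active.
No repressor is bound and PurK and IrpP are active, so *kulF* is transcribed.
So KulF is produced and active.
cAMP is present, so SovH is inactive.
Required activator SovH is absent, so *morQ* is not transcribed.
So MorQ is not produced.
With no repressor bound, *rudC* is transcribed.
So RudC is produced and active.
Fe²⁺ is absent, so PurU is active.
With repressor KulF bound, *gorE* is not transcribed.

OFF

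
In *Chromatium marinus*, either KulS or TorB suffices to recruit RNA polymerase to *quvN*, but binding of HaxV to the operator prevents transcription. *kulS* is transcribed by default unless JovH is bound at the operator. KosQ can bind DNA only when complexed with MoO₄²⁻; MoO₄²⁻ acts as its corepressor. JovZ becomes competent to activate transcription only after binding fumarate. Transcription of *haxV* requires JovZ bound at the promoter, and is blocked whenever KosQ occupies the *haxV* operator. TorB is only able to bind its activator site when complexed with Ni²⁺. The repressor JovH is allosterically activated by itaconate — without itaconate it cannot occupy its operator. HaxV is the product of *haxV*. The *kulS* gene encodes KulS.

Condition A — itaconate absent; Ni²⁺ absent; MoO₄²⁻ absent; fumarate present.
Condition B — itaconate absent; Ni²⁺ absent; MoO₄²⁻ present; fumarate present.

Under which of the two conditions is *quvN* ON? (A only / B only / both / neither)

Condition A:
Itaconate is absent, so JovH is inactive.
With no repressor bound, *kulS* is transcribed.
So KulS is produced and active.
Ni²⁺ is absent, so TorB is inactive.
MoO₄²⁻ is absent, so KosQ is inactive.
Fumarate is present, so JovZ is active.
No repressor is bound and JovZ is active, so *haxV* is transcribed.
So HaxV is produced and active.
With repressor HaxV bound, *quvN* is not transcribed.
→ *quvN* is OFF in A.
Condition B:
Itaconate is absent, so JovH is inactive.
With no repressor bound, *kulS* is transcribed.
So KulS is produced and active.
Ni²⁺ is absent, so TorB is inactive.
MoO₄²⁻ is present, so KosQ is active.
Fumarate is present, so JovZ is active.
With repressor KosQ bound, *haxV* is not transcribed.
So HaxV is not produced.
Activator KulS is present, so *quvN* is transcribed.
→ *quvN* is ON in B.

B only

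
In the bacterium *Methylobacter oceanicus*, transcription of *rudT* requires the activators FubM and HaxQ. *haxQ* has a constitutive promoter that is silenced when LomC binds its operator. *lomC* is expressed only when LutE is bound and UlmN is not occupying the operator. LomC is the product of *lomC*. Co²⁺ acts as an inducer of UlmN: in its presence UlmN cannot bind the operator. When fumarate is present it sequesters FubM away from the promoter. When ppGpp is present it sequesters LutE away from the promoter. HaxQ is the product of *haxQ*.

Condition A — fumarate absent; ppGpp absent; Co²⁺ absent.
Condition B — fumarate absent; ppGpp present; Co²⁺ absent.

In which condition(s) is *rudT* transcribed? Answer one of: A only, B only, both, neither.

Condition A:
Fumarate is absent, so FubM is active.
ppGpp is absent, so LutE is active.
Co²⁺ is absent, so UlmN is active.
With repressor UlmN bound, *lomC* is not transcribed.
So LomC is not produced.
With no repressor bound, *haxQ* is transcribed.
So HaxQ is produced and active.
No repressor is bound and FubM and HaxQ are active, so *rudT* is transcribed.
→ *rudT* is ON in A.
Condition B:
Fumarate is absent, so FubM is active.
ppGpp is present, so LutE is inactive.
Co²⁺ is absent, so UlmN is active.
With repressor UlmN bound, *lomC* is not transcribed.
So LomC is not produced.
With no repressor bound, *haxQ* is transcribed.
So HaxQ is produced and active.
No repressor is bound and FubM and HaxQ are active, so *rudT* is transcribed.
→ *rudT* is ON in B.

both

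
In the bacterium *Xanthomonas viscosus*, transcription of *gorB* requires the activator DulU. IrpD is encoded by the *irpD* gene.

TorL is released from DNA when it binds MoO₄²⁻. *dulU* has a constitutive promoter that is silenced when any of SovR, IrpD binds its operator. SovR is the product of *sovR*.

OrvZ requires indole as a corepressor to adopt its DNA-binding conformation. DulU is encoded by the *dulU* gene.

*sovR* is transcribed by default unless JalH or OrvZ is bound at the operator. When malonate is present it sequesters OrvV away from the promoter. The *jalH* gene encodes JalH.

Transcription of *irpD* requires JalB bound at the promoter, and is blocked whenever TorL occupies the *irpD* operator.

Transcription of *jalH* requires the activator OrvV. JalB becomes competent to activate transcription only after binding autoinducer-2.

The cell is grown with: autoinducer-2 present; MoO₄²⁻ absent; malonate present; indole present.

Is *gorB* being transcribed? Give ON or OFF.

Malonate is present, so OrvV is inactive.
Required activator OrvV is absent, so *jalH* is not transcribed.
So JalH is not produced.
Indole is present, so OrvZ is active.
With repressor OrvZ bound, *sovR* is not transcribed.
So SovR is not produced.
Autoinducer-2 is present, so JalB is active.
MoO₄²⁻ is absent, so TorL is active.
With repressor TorL bound, *irpD* is not transcribed.
So IrpD is not produced.
With no repressor bound, *dulU* is transcribed.
So DulU is produced and active.
No repressor is bound and DulU is active, so *gorB* is transcribed.

ON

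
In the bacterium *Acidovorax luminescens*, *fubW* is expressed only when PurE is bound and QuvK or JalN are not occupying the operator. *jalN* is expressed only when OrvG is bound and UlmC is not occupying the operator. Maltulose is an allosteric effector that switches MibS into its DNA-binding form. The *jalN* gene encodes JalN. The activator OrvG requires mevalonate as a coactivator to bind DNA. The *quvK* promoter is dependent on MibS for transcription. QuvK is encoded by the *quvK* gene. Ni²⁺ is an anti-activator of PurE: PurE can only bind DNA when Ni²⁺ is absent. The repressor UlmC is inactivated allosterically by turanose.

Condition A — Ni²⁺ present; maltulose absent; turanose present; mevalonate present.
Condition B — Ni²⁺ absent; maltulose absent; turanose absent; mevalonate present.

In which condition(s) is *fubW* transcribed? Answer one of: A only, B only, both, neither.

Condition A:
Ni²⁺ is present, so PurE is inactive.
Maltulose is absent, so MibS is inactive.
Required activator MibS is absent, so *quvK* is not transcribed.
So QuvK is not produced.
Turanose is present, so UlmC is inactive.
Mevalonate is present, so OrvG is active.
No repressor is bound and OrvG is active, so *jalN* is transcribed.
So JalN is produced and active.
With repressor JalN bound, *fubW* is not transcribed.
→ *fubW* is OFF in A.
Condition B:
Ni²⁺ is absent, so PurE is active.
Maltulose is absent, so MibS is inactive.
Required activator MibS is absent, so *quvK* is not transcribed.
So QuvK is not produced.
Turanose is absent, so UlmC is active.
Mevalonate is present, so OrvG is active.
With repressor UlmC bound, *jalN* is not transcribed.
So JalN is not produced.
No repressor is bound and PurE is active, so *fubW* is transcribed.
→ *fubW* is ON in B.

B only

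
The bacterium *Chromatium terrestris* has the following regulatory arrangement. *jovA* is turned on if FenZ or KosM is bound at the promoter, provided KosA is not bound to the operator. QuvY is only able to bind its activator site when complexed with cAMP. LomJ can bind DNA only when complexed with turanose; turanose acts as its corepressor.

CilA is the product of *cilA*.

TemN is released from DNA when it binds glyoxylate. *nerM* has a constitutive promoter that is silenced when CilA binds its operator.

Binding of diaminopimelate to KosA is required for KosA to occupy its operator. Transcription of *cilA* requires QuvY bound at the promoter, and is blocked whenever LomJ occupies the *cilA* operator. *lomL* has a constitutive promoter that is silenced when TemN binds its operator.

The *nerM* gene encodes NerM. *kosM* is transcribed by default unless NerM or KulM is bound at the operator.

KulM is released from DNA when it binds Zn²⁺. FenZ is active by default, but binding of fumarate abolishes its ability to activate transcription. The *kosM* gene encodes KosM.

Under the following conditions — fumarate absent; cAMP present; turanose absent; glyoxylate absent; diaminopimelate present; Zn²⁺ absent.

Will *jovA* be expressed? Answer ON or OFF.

Diaminopimelate is present, so KosA is active.
Fumarate is absent, so FenZ is active.
cAMP is present, so QuvY is active.
Turanose is absent, so LomJ is inactive.
No repressor is bound and QuvY is active, so *cilA* is transcribed.
So CilA is produced and active.
With repressor CilA bound, *nerM* is not transcribed.
So NerM is not produced.
Zn²⁺ is absent, so KulM is active.
With repressor KulM bound, *kosM* is not transcribed.
So KosM is not produced.
With repressor KosA bound, *jovA* is not transcribed.

OFF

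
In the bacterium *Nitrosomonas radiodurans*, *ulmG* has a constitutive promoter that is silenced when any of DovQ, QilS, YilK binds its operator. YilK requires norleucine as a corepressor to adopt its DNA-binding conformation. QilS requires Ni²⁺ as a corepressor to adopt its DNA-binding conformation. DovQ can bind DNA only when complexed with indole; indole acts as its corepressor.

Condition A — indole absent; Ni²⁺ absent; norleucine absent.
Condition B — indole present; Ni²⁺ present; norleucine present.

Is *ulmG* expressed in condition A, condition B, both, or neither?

Condition A:
Indole is absent, so DovQ is inactive.
Ni²⁺ is absent, so QilS is inactive.
Norleucine is absent, so YilK is inactive.
With no repressor bound, *ulmG* is transcribed.
→ *ulmG* is ON in A.
Condition B:
Indole is present, so DovQ is active.
Ni²⁺ is present, so QilS is active.
Norleucine is present, so YilK is active.
With repressor DovQ bound, *ulmG* is not transcribed.
→ *ulmG* is OFF in B.

A only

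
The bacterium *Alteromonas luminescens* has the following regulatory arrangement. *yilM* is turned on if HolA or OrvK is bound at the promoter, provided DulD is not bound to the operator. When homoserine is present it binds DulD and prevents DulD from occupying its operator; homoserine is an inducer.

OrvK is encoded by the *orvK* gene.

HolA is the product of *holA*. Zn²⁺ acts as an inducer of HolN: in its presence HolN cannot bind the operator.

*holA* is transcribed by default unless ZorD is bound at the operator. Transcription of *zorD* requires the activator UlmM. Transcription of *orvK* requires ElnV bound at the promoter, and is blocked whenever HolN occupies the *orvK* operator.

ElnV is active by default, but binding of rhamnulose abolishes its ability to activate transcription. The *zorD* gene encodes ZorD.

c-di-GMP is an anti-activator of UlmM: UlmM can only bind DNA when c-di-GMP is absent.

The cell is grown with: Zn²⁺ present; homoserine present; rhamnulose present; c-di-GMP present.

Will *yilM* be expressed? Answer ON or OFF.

ON

c-di-GMP is present, so UlmM is inactive.
Required activator UlmM is absent, so *zorD* is not transcribed.
So ZorD is not produced.
With no repressor bound, *holA* is transcribed.
So HolA is produced and active.
Homoserine is present, so DulD is inactive.
Zn²⁺ is present, so HolN is inactive.
Rhamnulose is present, so ElnV is inactive.
Required activator ElnV is absent, so *orvK* is not transcribed.
So OrvK is not produced.
Activator HolA is present, so *yilM* is transcribed.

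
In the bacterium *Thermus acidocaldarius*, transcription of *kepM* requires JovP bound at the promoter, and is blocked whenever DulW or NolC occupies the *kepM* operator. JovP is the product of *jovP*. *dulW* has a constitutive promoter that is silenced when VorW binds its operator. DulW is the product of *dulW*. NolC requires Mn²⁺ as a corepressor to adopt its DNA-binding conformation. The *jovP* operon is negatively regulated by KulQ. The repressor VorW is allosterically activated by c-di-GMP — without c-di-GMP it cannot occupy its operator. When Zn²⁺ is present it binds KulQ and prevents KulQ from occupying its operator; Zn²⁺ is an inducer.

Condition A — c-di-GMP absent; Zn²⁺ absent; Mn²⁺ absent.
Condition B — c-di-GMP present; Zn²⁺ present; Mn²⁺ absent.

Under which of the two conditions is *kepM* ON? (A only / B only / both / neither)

B only

Condition A:
c-di-GMP is absent, so VorW is inactive.
With no repressor bound, *dulW* is transcribed.
So DulW is produced and active.
Zn²⁺ is absent, so KulQ is active.
With repressor KulQ bound, *jovP* is not transcribed.
So JovP is not produced.
Mn²⁺ is absent, so NolC is inactive.
With repressor DulW bound, *kepM* is not transcribed.
→ *kepM* is OFF in A.
Condition B:
c-di-GMP is present, so VorW is active.
With repressor VorW bound, *dulW* is not transcribed.
So DulW is not produced.
Zn²⁺ is present, so KulQ is inactive.
With no repressor bound, *jovP* is transcribed.
So JovP is produced and active.
Mn²⁺ is absent, so NolC is inactive.
No repressor is bound and JovP is active, so *kepM* is transcribed.
→ *kepM* is ON in B.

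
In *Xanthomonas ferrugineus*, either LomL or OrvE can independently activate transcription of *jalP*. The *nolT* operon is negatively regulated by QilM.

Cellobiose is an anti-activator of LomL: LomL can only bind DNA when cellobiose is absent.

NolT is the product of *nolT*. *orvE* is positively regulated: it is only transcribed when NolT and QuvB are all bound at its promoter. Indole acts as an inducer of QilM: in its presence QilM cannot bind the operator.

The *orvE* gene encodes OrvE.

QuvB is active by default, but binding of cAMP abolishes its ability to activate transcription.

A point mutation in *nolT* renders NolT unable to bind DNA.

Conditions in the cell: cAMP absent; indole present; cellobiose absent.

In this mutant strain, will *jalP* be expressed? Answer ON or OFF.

Cellobiose is absent, so LomL is active.
NolT is non-functional in this strain, so it has no effect.
cAMP is absent, so QuvB is active.
Required activator NolT is absent, so *orvE* is not transcribed.
So OrvE is not produced.
Activator LomL is present, so *jalP* is transcribed.

ON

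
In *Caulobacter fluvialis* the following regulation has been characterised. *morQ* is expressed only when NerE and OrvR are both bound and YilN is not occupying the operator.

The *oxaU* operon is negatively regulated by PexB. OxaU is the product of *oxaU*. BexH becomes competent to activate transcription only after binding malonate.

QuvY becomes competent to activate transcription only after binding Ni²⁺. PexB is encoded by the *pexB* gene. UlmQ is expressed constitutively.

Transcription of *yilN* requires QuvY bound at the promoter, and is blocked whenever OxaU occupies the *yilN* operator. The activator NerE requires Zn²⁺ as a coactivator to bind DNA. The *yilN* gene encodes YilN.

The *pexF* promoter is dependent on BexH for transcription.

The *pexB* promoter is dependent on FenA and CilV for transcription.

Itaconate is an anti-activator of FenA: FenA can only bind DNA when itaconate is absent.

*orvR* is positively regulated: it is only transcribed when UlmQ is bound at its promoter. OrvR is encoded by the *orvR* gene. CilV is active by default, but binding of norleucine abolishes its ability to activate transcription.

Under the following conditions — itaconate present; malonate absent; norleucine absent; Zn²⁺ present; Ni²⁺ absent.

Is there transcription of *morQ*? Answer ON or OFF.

ON

Zn²⁺ is present, so NerE is active.
Ni²⁺ is absent, so QuvY is inactive.
Itaconate is present, so FenA is inactive.
Norleucine is absent, so CilV is active.
Required activator FenA is absent, so *pexB* is not transcribed.
So PexB is not produced.
With no repressor bound, *oxaU* is transcribed.
So OxaU is produced and active.
With repressor OxaU bound, *yilN* is not transcribed.
So YilN is not produced.
UlmQ is produced constitutively and is active.
No repressor is bound and UlmQ is active, so *orvR* is transcribed.
So OrvR is produced and active.
No repressor is bound and NerE and OrvR are active, so *morQ* is transcribed.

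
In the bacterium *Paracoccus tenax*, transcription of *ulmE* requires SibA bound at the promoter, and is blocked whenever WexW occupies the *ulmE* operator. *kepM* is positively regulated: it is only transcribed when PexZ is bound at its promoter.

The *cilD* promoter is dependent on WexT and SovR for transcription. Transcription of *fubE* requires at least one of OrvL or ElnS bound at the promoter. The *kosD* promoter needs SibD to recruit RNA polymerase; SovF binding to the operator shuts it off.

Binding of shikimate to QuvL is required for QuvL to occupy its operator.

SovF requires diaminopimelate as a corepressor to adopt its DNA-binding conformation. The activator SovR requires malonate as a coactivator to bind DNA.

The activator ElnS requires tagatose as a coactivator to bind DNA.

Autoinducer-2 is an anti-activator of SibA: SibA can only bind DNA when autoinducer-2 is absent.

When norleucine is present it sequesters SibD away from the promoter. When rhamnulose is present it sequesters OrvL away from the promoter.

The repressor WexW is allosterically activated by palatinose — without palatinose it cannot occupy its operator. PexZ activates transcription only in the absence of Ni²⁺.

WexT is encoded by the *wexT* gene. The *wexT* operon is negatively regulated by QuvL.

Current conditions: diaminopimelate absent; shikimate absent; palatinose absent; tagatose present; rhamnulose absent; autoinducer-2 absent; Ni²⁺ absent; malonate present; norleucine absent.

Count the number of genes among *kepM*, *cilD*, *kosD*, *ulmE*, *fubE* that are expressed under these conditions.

Ni²⁺ is absent, so PexZ is active.
No repressor is bound and PexZ is active, so *kepM* is transcribed.
→ *kepM* is ON.
Shikimate is absent, so QuvL is inactive.
With no repressor bound, *wexT* is transcribed.
So WexT is produced and active.
Malonate is present, so SovR is active.
No repressor is bound and WexT and SovR are active, so *cilD* is transcribed.
→ *cilD* is ON.
Diaminopimelate is absent, so SovF is inactive.
Norleucine is absent, so SibD is active.
No repressor is bound and SibD is active, so *kosD* is transcribed.
→ *kosD* is ON.
Autoinducer-2 is absent, so SibA is active.
Palatinose is absent, so WexW is inactive.
No repressor is bound and SibA is active, so *ulmE* is transcribed.
→ *ulmE* is ON.
Rhamnulose is absent, so OrvL is active.
Tagatose is present, so ElnS is active.
Activator OrvL is present, so *fubE* is transcribed.
→ *fubE* is ON.
5 of the 5 genes are transcribed.

5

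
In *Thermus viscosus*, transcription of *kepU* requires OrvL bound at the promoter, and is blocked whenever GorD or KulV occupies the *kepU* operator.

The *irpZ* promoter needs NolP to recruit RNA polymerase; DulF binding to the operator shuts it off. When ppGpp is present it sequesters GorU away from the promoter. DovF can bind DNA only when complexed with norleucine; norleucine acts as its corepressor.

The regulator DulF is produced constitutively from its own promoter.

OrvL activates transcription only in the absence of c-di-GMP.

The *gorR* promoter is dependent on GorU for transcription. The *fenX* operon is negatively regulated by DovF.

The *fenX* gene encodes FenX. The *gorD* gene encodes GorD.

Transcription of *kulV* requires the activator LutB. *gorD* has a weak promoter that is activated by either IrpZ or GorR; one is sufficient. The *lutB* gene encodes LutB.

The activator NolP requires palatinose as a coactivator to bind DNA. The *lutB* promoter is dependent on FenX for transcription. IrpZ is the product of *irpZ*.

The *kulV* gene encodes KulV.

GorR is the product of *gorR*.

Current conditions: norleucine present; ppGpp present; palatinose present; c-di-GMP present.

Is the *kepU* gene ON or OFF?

OFF

Palatinose is present, so NolP is active.
DulF is produced constitutively and is active.
With repressor DulF bound, *irpZ* is not transcribed.
So IrpZ is not produced.
ppGpp is present, so GorU is inactive.
Required activator GorU is absent, so *gorR* is not transcribed.
So GorR is not produced.
No activator is available at the *gorD* promoter, so *gorD* is not transcribed.
So GorD is not produced.
Norleucine is present, so DovF is active.
With repressor DovF bound, *fenX* is not transcribed.
So FenX is not produced.
Required activator FenX is absent, so *lutB* is not transcribed.
So LutB is not produced.
Required activator LutB is absent, so *kulV* is not transcribed.
So KulV is not produced.
c-di-GMP is present, so OrvL is inactive.
Required activator OrvL is absent, so *kepU* is not transcribed.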